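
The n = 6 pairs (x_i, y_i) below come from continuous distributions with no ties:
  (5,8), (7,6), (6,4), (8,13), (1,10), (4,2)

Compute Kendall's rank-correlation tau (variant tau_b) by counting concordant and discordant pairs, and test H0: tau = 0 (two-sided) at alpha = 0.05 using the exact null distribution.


Step 1: Enumerate the 15 unordered pairs (i,j) with i<j and classify each by sign(x_j-x_i) * sign(y_j-y_i).
  (1,2):dx=+2,dy=-2->D; (1,3):dx=+1,dy=-4->D; (1,4):dx=+3,dy=+5->C; (1,5):dx=-4,dy=+2->D
  (1,6):dx=-1,dy=-6->C; (2,3):dx=-1,dy=-2->C; (2,4):dx=+1,dy=+7->C; (2,5):dx=-6,dy=+4->D
  (2,6):dx=-3,dy=-4->C; (3,4):dx=+2,dy=+9->C; (3,5):dx=-5,dy=+6->D; (3,6):dx=-2,dy=-2->C
  (4,5):dx=-7,dy=-3->C; (4,6):dx=-4,dy=-11->C; (5,6):dx=+3,dy=-8->D
Step 2: C = 9, D = 6, total pairs = 15.
Step 3: tau = (C - D)/(n(n-1)/2) = (9 - 6)/15 = 0.200000.
Step 4: Exact two-sided p-value (enumerate n! = 720 permutations of y under H0): p = 0.719444.
Step 5: alpha = 0.05. fail to reject H0.

tau_b = 0.2000 (C=9, D=6), p = 0.719444, fail to reject H0.


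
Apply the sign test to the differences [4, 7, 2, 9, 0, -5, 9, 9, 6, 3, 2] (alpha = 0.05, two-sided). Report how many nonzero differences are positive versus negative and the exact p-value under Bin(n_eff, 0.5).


Step 1: Discard zero differences. Original n = 11; n_eff = number of nonzero differences = 10.
Nonzero differences (with sign): +4, +7, +2, +9, -5, +9, +9, +6, +3, +2
Step 2: Count signs: positive = 9, negative = 1.
Step 3: Under H0: P(positive) = 0.5, so the number of positives S ~ Bin(10, 0.5).
Step 4: Two-sided exact p-value = sum of Bin(10,0.5) probabilities at or below the observed probability = 0.021484.
Step 5: alpha = 0.05. reject H0.

n_eff = 10, pos = 9, neg = 1, p = 0.021484, reject H0.


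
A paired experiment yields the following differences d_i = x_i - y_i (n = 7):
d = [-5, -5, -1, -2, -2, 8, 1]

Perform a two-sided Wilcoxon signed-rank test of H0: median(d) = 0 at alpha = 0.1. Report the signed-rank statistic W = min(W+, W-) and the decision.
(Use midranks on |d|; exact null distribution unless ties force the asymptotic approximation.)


Step 1: Drop any zero differences (none here) and take |d_i|.
|d| = [5, 5, 1, 2, 2, 8, 1]
Step 2: Midrank |d_i| (ties get averaged ranks).
ranks: |5|->5.5, |5|->5.5, |1|->1.5, |2|->3.5, |2|->3.5, |8|->7, |1|->1.5
Step 3: Attach original signs; sum ranks with positive sign and with negative sign.
W+ = 7 + 1.5 = 8.5
W- = 5.5 + 5.5 + 1.5 + 3.5 + 3.5 = 19.5
(Check: W+ + W- = 28 should equal n(n+1)/2 = 28.)
Step 4: Test statistic W = min(W+, W-) = 8.5.
Step 5: Ties in |d|, so use the tie-corrected normal approximation.
        E[W] = n(n+1)/4 = 7*8/4 = 14.
        Tie groups: |d|=1 (t=2), |d|=2 (t=2), |d|=5 (t=2); sum(t^3 - t) = 18.
        Var[W] = n(n+1)(2n+1)/24 - sum(t^3-t)/48 = 840/24 - 18/48 = 34.625.
        z = (W - E[W]) / sqrt(Var[W]) = (8.5 - 14) / 5.8843 = -0.9347.
        Two-sided p = 2*Phi(z) = 0.349948.
Step 6: alpha = 0.1. fail to reject H0.

W+ = 8.5, W- = 19.5, W = min = 8.5, p = 0.349948, fail to reject H0.


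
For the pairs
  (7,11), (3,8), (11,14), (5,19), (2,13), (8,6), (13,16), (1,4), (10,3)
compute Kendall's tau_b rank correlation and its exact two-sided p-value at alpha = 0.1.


Step 1: Enumerate the 36 unordered pairs (i,j) with i<j and classify each by sign(x_j-x_i) * sign(y_j-y_i).
  (1,2):dx=-4,dy=-3->C; (1,3):dx=+4,dy=+3->C; (1,4):dx=-2,dy=+8->D; (1,5):dx=-5,dy=+2->D
  (1,6):dx=+1,dy=-5->D; (1,7):dx=+6,dy=+5->C; (1,8):dx=-6,dy=-7->C; (1,9):dx=+3,dy=-8->D
  (2,3):dx=+8,dy=+6->C; (2,4):dx=+2,dy=+11->C; (2,5):dx=-1,dy=+5->D; (2,6):dx=+5,dy=-2->D
  (2,7):dx=+10,dy=+8->C; (2,8):dx=-2,dy=-4->C; (2,9):dx=+7,dy=-5->D; (3,4):dx=-6,dy=+5->D
  (3,5):dx=-9,dy=-1->C; (3,6):dx=-3,dy=-8->C; (3,7):dx=+2,dy=+2->C; (3,8):dx=-10,dy=-10->C
  (3,9):dx=-1,dy=-11->C; (4,5):dx=-3,dy=-6->C; (4,6):dx=+3,dy=-13->D; (4,7):dx=+8,dy=-3->D
  (4,8):dx=-4,dy=-15->C; (4,9):dx=+5,dy=-16->D; (5,6):dx=+6,dy=-7->D; (5,7):dx=+11,dy=+3->C
  (5,8):dx=-1,dy=-9->C; (5,9):dx=+8,dy=-10->D; (6,7):dx=+5,dy=+10->C; (6,8):dx=-7,dy=-2->C
  (6,9):dx=+2,dy=-3->D; (7,8):dx=-12,dy=-12->C; (7,9):dx=-3,dy=-13->C; (8,9):dx=+9,dy=-1->D
Step 2: C = 21, D = 15, total pairs = 36.
Step 3: tau = (C - D)/(n(n-1)/2) = (21 - 15)/36 = 0.166667.
Step 4: Exact two-sided p-value (enumerate n! = 362880 permutations of y under H0): p = 0.612202.
Step 5: alpha = 0.1. fail to reject H0.

tau_b = 0.1667 (C=21, D=15), p = 0.612202, fail to reject H0.


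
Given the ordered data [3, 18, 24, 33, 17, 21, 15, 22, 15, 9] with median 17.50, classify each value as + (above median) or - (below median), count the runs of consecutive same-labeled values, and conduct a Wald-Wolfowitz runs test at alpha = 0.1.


Step 1: Compute median = 17.50; label A = above, B = below.
Labels in order: BAAABABABB  (n_A = 5, n_B = 5)
Step 2: Count runs R = 7.
Step 3: Under H0 (random ordering), E[R] = 2*n_A*n_B/(n_A+n_B) + 1 = 2*5*5/10 + 1 = 6.0000.
        Var[R] = 2*n_A*n_B*(2*n_A*n_B - n_A - n_B) / ((n_A+n_B)^2 * (n_A+n_B-1)) = 2000/900 = 2.2222.
        SD[R] = 1.4907.
Step 4: Continuity-corrected z = (R - 0.5 - E[R]) / SD[R] = (7 - 0.5 - 6.0000) / 1.4907 = 0.3354.
Step 5: Two-sided p-value via normal approximation = 2*(1 - Phi(|z|)) = 0.737316.
Step 6: alpha = 0.1. fail to reject H0.

R = 7, z = 0.3354, p = 0.737316, fail to reject H0.


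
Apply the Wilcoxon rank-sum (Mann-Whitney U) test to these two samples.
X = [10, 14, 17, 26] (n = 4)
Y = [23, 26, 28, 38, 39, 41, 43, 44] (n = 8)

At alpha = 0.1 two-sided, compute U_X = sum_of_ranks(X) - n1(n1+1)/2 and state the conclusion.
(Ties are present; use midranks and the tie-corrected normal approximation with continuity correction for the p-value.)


Step 1: Combine and sort all 12 observations; assign midranks.
sorted (value, group): (10,X), (14,X), (17,X), (23,Y), (26,X), (26,Y), (28,Y), (38,Y), (39,Y), (41,Y), (43,Y), (44,Y)
ranks: 10->1, 14->2, 17->3, 23->4, 26->5.5, 26->5.5, 28->7, 38->8, 39->9, 41->10, 43->11, 44->12
Step 2: Rank sum for X: R1 = 1 + 2 + 3 + 5.5 = 11.5.
Step 3: U_X = R1 - n1(n1+1)/2 = 11.5 - 4*5/2 = 11.5 - 10 = 1.5.
       U_Y = n1*n2 - U_X = 32 - 1.5 = 30.5.
Step 4: Ties are present, so use the tie-corrected normal approximation (with continuity correction) for the p-value.
Step 5: p-value = 0.017221; compare to alpha = 0.1. reject H0.

U_X = 1.5, p = 0.017221, reject H0 at alpha = 0.1.


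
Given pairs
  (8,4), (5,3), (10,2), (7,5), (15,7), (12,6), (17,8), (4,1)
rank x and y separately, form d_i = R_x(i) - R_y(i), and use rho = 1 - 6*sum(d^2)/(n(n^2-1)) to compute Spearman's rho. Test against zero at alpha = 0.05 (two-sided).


Step 1: Rank x and y separately (midranks; no ties here).
rank(x): 8->4, 5->2, 10->5, 7->3, 15->7, 12->6, 17->8, 4->1
rank(y): 4->4, 3->3, 2->2, 5->5, 7->7, 6->6, 8->8, 1->1
Step 2: d_i = R_x(i) - R_y(i); compute d_i^2.
  (4-4)^2=0, (2-3)^2=1, (5-2)^2=9, (3-5)^2=4, (7-7)^2=0, (6-6)^2=0, (8-8)^2=0, (1-1)^2=0
sum(d^2) = 14.
Step 3: rho = 1 - 6*14 / (8*(8^2 - 1)) = 1 - 84/504 = 0.833333.
Step 4: Under H0, t = rho * sqrt((n-2)/(1-rho^2)) = 3.6927 ~ t(6).
Step 5: Two-sided p-value from the t-distribution with 6 df = 0.010176.
Step 6: alpha = 0.05. reject H0.

rho = 0.8333, p = 0.010176, reject H0 at alpha = 0.05.


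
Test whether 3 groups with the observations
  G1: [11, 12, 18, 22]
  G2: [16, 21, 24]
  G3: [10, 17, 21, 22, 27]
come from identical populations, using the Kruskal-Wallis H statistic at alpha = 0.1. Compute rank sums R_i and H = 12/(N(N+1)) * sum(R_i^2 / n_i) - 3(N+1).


Step 1: Combine all N = 12 observations and assign midranks.
sorted (value, group, rank): (10,G3,1), (11,G1,2), (12,G1,3), (16,G2,4), (17,G3,5), (18,G1,6), (21,G2,7.5), (21,G3,7.5), (22,G1,9.5), (22,G3,9.5), (24,G2,11), (27,G3,12)
Step 2: Sum ranks within each group.
R_1 = 20.5 (n_1 = 4)
R_2 = 22.5 (n_2 = 3)
R_3 = 35 (n_3 = 5)
Step 3: H = 12/(N(N+1)) * sum(R_i^2/n_i) - 3(N+1)
     = 12/(12*13) * (20.5^2/4 + 22.5^2/3 + 35^2/5) - 3*13
     = 0.076923 * 518.812 - 39
     = 0.908654.
Step 4: Ties present; correction factor C = 1 - 12/(12^3 - 12) = 0.993007. Corrected H = 0.908654 / 0.993007 = 0.915053.
Step 5: Under H0, H ~ chi^2(2); p-value = 0.632847.
Step 6: alpha = 0.1. fail to reject H0.

H = 0.9151, df = 2, p = 0.632847, fail to reject H0.


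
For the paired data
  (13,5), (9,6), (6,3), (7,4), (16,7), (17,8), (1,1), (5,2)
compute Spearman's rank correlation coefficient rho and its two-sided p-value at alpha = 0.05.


Step 1: Rank x and y separately (midranks; no ties here).
rank(x): 13->6, 9->5, 6->3, 7->4, 16->7, 17->8, 1->1, 5->2
rank(y): 5->5, 6->6, 3->3, 4->4, 7->7, 8->8, 1->1, 2->2
Step 2: d_i = R_x(i) - R_y(i); compute d_i^2.
  (6-5)^2=1, (5-6)^2=1, (3-3)^2=0, (4-4)^2=0, (7-7)^2=0, (8-8)^2=0, (1-1)^2=0, (2-2)^2=0
sum(d^2) = 2.
Step 3: rho = 1 - 6*2 / (8*(8^2 - 1)) = 1 - 12/504 = 0.976190.
Step 4: Under H0, t = rho * sqrt((n-2)/(1-rho^2)) = 11.0235 ~ t(6).
Step 5: Two-sided p-value from the t-distribution with 6 df = 0.000033.
Step 6: alpha = 0.05. reject H0.

rho = 0.9762, p = 0.000033, reject H0 at alpha = 0.05.


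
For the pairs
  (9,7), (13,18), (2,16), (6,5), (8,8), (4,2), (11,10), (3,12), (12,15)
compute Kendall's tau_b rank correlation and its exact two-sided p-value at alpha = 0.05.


Step 1: Enumerate the 36 unordered pairs (i,j) with i<j and classify each by sign(x_j-x_i) * sign(y_j-y_i).
  (1,2):dx=+4,dy=+11->C; (1,3):dx=-7,dy=+9->D; (1,4):dx=-3,dy=-2->C; (1,5):dx=-1,dy=+1->D
  (1,6):dx=-5,dy=-5->C; (1,7):dx=+2,dy=+3->C; (1,8):dx=-6,dy=+5->D; (1,9):dx=+3,dy=+8->C
  (2,3):dx=-11,dy=-2->C; (2,4):dx=-7,dy=-13->C; (2,5):dx=-5,dy=-10->C; (2,6):dx=-9,dy=-16->C
  (2,7):dx=-2,dy=-8->C; (2,8):dx=-10,dy=-6->C; (2,9):dx=-1,dy=-3->C; (3,4):dx=+4,dy=-11->D
  (3,5):dx=+6,dy=-8->D; (3,6):dx=+2,dy=-14->D; (3,7):dx=+9,dy=-6->D; (3,8):dx=+1,dy=-4->D
  (3,9):dx=+10,dy=-1->D; (4,5):dx=+2,dy=+3->C; (4,6):dx=-2,dy=-3->C; (4,7):dx=+5,dy=+5->C
  (4,8):dx=-3,dy=+7->D; (4,9):dx=+6,dy=+10->C; (5,6):dx=-4,dy=-6->C; (5,7):dx=+3,dy=+2->C
  (5,8):dx=-5,dy=+4->D; (5,9):dx=+4,dy=+7->C; (6,7):dx=+7,dy=+8->C; (6,8):dx=-1,dy=+10->D
  (6,9):dx=+8,dy=+13->C; (7,8):dx=-8,dy=+2->D; (7,9):dx=+1,dy=+5->C; (8,9):dx=+9,dy=+3->C
Step 2: C = 23, D = 13, total pairs = 36.
Step 3: tau = (C - D)/(n(n-1)/2) = (23 - 13)/36 = 0.277778.
Step 4: Exact two-sided p-value (enumerate n! = 362880 permutations of y under H0): p = 0.358488.
Step 5: alpha = 0.05. fail to reject H0.

tau_b = 0.2778 (C=23, D=13), p = 0.358488, fail to reject H0.


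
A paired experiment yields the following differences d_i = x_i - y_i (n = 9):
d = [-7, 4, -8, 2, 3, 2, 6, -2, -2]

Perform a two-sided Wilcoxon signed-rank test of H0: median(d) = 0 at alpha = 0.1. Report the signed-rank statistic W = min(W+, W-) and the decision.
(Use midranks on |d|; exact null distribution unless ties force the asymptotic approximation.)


Step 1: Drop any zero differences (none here) and take |d_i|.
|d| = [7, 4, 8, 2, 3, 2, 6, 2, 2]
Step 2: Midrank |d_i| (ties get averaged ranks).
ranks: |7|->8, |4|->6, |8|->9, |2|->2.5, |3|->5, |2|->2.5, |6|->7, |2|->2.5, |2|->2.5
Step 3: Attach original signs; sum ranks with positive sign and with negative sign.
W+ = 6 + 2.5 + 5 + 2.5 + 7 = 23
W- = 8 + 9 + 2.5 + 2.5 = 22
(Check: W+ + W- = 45 should equal n(n+1)/2 = 45.)
Step 4: Test statistic W = min(W+, W-) = 22.
Step 5: Ties in |d|, so use the tie-corrected normal approximation.
        E[W] = n(n+1)/4 = 9*10/4 = 22.5.
        Tie groups: |d|=2 (t=4); sum(t^3 - t) = 60.
        Var[W] = n(n+1)(2n+1)/24 - sum(t^3-t)/48 = 1710/24 - 60/48 = 70.
        z = (W - E[W]) / sqrt(Var[W]) = (22 - 22.5) / 8.3666 = -0.0598.
        Two-sided p = 2*Phi(z) = 0.952346.
Step 6: alpha = 0.1. fail to reject H0.

W+ = 23, W- = 22, W = min = 22, p = 0.952346, fail to reject H0.


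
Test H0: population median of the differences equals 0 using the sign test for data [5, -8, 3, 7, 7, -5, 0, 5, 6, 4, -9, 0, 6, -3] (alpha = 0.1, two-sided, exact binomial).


Step 1: Discard zero differences. Original n = 14; n_eff = number of nonzero differences = 12.
Nonzero differences (with sign): +5, -8, +3, +7, +7, -5, +5, +6, +4, -9, +6, -3
Step 2: Count signs: positive = 8, negative = 4.
Step 3: Under H0: P(positive) = 0.5, so the number of positives S ~ Bin(12, 0.5).
Step 4: Two-sided exact p-value = sum of Bin(12,0.5) probabilities at or below the observed probability = 0.387695.
Step 5: alpha = 0.1. fail to reject H0.

n_eff = 12, pos = 8, neg = 4, p = 0.387695, fail to reject H0.


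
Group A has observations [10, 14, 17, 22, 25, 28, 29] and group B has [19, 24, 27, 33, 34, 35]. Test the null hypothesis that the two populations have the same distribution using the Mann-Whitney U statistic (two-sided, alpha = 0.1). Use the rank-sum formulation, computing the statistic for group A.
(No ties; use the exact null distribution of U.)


Step 1: Combine and sort all 13 observations; assign midranks.
sorted (value, group): (10,X), (14,X), (17,X), (19,Y), (22,X), (24,Y), (25,X), (27,Y), (28,X), (29,X), (33,Y), (34,Y), (35,Y)
ranks: 10->1, 14->2, 17->3, 19->4, 22->5, 24->6, 25->7, 27->8, 28->9, 29->10, 33->11, 34->12, 35->13
Step 2: Rank sum for X: R1 = 1 + 2 + 3 + 5 + 7 + 9 + 10 = 37.
Step 3: U_X = R1 - n1(n1+1)/2 = 37 - 7*8/2 = 37 - 28 = 9.
       U_Y = n1*n2 - U_X = 42 - 9 = 33.
Step 4: No ties, so the exact null distribution of U (based on enumerating the C(13,7) = 1716 equally likely rank assignments) gives the two-sided p-value.
Step 5: p-value = 0.101399; compare to alpha = 0.1. fail to reject H0.

U_X = 9, p = 0.101399, fail to reject H0 at alpha = 0.1.


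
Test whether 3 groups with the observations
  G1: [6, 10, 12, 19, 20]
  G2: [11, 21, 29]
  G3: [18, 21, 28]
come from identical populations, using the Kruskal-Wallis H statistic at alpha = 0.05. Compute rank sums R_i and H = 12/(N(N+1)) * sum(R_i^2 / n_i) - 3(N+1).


Step 1: Combine all N = 11 observations and assign midranks.
sorted (value, group, rank): (6,G1,1), (10,G1,2), (11,G2,3), (12,G1,4), (18,G3,5), (19,G1,6), (20,G1,7), (21,G2,8.5), (21,G3,8.5), (28,G3,10), (29,G2,11)
Step 2: Sum ranks within each group.
R_1 = 20 (n_1 = 5)
R_2 = 22.5 (n_2 = 3)
R_3 = 23.5 (n_3 = 3)
Step 3: H = 12/(N(N+1)) * sum(R_i^2/n_i) - 3(N+1)
     = 12/(11*12) * (20^2/5 + 22.5^2/3 + 23.5^2/3) - 3*12
     = 0.090909 * 432.833 - 36
     = 3.348485.
Step 4: Ties present; correction factor C = 1 - 6/(11^3 - 11) = 0.995455. Corrected H = 3.348485 / 0.995455 = 3.363775.
Step 5: Under H0, H ~ chi^2(2); p-value = 0.186023.
Step 6: alpha = 0.05. fail to reject H0.

H = 3.3638, df = 2, p = 0.186023, fail to reject H0.


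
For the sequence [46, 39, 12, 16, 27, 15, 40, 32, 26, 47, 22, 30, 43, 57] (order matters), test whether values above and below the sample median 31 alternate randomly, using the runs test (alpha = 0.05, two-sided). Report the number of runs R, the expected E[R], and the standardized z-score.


Step 1: Compute median = 31; label A = above, B = below.
Labels in order: AABBBBAABABBAA  (n_A = 7, n_B = 7)
Step 2: Count runs R = 7.
Step 3: Under H0 (random ordering), E[R] = 2*n_A*n_B/(n_A+n_B) + 1 = 2*7*7/14 + 1 = 8.0000.
        Var[R] = 2*n_A*n_B*(2*n_A*n_B - n_A - n_B) / ((n_A+n_B)^2 * (n_A+n_B-1)) = 8232/2548 = 3.2308.
        SD[R] = 1.7974.
Step 4: Continuity-corrected z = (R + 0.5 - E[R]) / SD[R] = (7 + 0.5 - 8.0000) / 1.7974 = -0.2782.
Step 5: Two-sided p-value via normal approximation = 2*(1 - Phi(|z|)) = 0.780879.
Step 6: alpha = 0.05. fail to reject H0.

R = 7, z = -0.2782, p = 0.780879, fail to reject H0.


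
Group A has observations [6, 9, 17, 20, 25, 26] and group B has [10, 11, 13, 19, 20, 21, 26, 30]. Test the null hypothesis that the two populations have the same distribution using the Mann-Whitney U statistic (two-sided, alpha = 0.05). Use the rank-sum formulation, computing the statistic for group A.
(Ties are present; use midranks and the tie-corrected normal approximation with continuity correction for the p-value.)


Step 1: Combine and sort all 14 observations; assign midranks.
sorted (value, group): (6,X), (9,X), (10,Y), (11,Y), (13,Y), (17,X), (19,Y), (20,X), (20,Y), (21,Y), (25,X), (26,X), (26,Y), (30,Y)
ranks: 6->1, 9->2, 10->3, 11->4, 13->5, 17->6, 19->7, 20->8.5, 20->8.5, 21->10, 25->11, 26->12.5, 26->12.5, 30->14
Step 2: Rank sum for X: R1 = 1 + 2 + 6 + 8.5 + 11 + 12.5 = 41.
Step 3: U_X = R1 - n1(n1+1)/2 = 41 - 6*7/2 = 41 - 21 = 20.
       U_Y = n1*n2 - U_X = 48 - 20 = 28.
Step 4: Ties are present, so use the tie-corrected normal approximation (with continuity correction) for the p-value.
Step 5: p-value = 0.650661; compare to alpha = 0.05. fail to reject H0.

U_X = 20, p = 0.650661, fail to reject H0 at alpha = 0.05.


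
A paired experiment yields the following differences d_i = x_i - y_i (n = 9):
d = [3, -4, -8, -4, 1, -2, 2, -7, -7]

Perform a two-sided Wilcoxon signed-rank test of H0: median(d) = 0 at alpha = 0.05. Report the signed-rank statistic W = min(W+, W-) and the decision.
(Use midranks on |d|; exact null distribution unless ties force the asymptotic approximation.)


Step 1: Drop any zero differences (none here) and take |d_i|.
|d| = [3, 4, 8, 4, 1, 2, 2, 7, 7]
Step 2: Midrank |d_i| (ties get averaged ranks).
ranks: |3|->4, |4|->5.5, |8|->9, |4|->5.5, |1|->1, |2|->2.5, |2|->2.5, |7|->7.5, |7|->7.5
Step 3: Attach original signs; sum ranks with positive sign and with negative sign.
W+ = 4 + 1 + 2.5 = 7.5
W- = 5.5 + 9 + 5.5 + 2.5 + 7.5 + 7.5 = 37.5
(Check: W+ + W- = 45 should equal n(n+1)/2 = 45.)
Step 4: Test statistic W = min(W+, W-) = 7.5.
Step 5: Ties in |d|, so use the tie-corrected normal approximation.
        E[W] = n(n+1)/4 = 9*10/4 = 22.5.
        Tie groups: |d|=2 (t=2), |d|=4 (t=2), |d|=7 (t=2); sum(t^3 - t) = 18.
        Var[W] = n(n+1)(2n+1)/24 - sum(t^3-t)/48 = 1710/24 - 18/48 = 70.875.
        z = (W - E[W]) / sqrt(Var[W]) = (7.5 - 22.5) / 8.4187 = -1.7817.
        Two-sided p = 2*Phi(z) = 0.074791.
Step 6: alpha = 0.05. fail to reject H0.

W+ = 7.5, W- = 37.5, W = min = 7.5, p = 0.074791, fail to reject H0.


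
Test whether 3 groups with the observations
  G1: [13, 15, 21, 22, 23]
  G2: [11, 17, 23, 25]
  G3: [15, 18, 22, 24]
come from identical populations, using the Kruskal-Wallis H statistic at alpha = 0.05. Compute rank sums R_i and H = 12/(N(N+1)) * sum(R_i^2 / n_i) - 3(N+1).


Step 1: Combine all N = 13 observations and assign midranks.
sorted (value, group, rank): (11,G2,1), (13,G1,2), (15,G1,3.5), (15,G3,3.5), (17,G2,5), (18,G3,6), (21,G1,7), (22,G1,8.5), (22,G3,8.5), (23,G1,10.5), (23,G2,10.5), (24,G3,12), (25,G2,13)
Step 2: Sum ranks within each group.
R_1 = 31.5 (n_1 = 5)
R_2 = 29.5 (n_2 = 4)
R_3 = 30 (n_3 = 4)
Step 3: H = 12/(N(N+1)) * sum(R_i^2/n_i) - 3(N+1)
     = 12/(13*14) * (31.5^2/5 + 29.5^2/4 + 30^2/4) - 3*14
     = 0.065934 * 641.013 - 42
     = 0.264560.
Step 4: Ties present; correction factor C = 1 - 18/(13^3 - 13) = 0.991758. Corrected H = 0.264560 / 0.991758 = 0.266759.
Step 5: Under H0, H ~ chi^2(2); p-value = 0.875133.
Step 6: alpha = 0.05. fail to reject H0.

H = 0.2668, df = 2, p = 0.875133, fail to reject H0.


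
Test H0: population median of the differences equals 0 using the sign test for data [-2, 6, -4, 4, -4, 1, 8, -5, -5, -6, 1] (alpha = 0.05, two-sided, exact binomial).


Step 1: Discard zero differences. Original n = 11; n_eff = number of nonzero differences = 11.
Nonzero differences (with sign): -2, +6, -4, +4, -4, +1, +8, -5, -5, -6, +1
Step 2: Count signs: positive = 5, negative = 6.
Step 3: Under H0: P(positive) = 0.5, so the number of positives S ~ Bin(11, 0.5).
Step 4: Two-sided exact p-value = sum of Bin(11,0.5) probabilities at or below the observed probability = 1.000000.
Step 5: alpha = 0.05. fail to reject H0.

n_eff = 11, pos = 5, neg = 6, p = 1.000000, fail to reject H0.


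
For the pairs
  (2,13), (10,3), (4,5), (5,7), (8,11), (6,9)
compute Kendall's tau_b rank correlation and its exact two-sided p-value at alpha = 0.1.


Step 1: Enumerate the 15 unordered pairs (i,j) with i<j and classify each by sign(x_j-x_i) * sign(y_j-y_i).
  (1,2):dx=+8,dy=-10->D; (1,3):dx=+2,dy=-8->D; (1,4):dx=+3,dy=-6->D; (1,5):dx=+6,dy=-2->D
  (1,6):dx=+4,dy=-4->D; (2,3):dx=-6,dy=+2->D; (2,4):dx=-5,dy=+4->D; (2,5):dx=-2,dy=+8->D
  (2,6):dx=-4,dy=+6->D; (3,4):dx=+1,dy=+2->C; (3,5):dx=+4,dy=+6->C; (3,6):dx=+2,dy=+4->C
  (4,5):dx=+3,dy=+4->C; (4,6):dx=+1,dy=+2->C; (5,6):dx=-2,dy=-2->C
Step 2: C = 6, D = 9, total pairs = 15.
Step 3: tau = (C - D)/(n(n-1)/2) = (6 - 9)/15 = -0.200000.
Step 4: Exact two-sided p-value (enumerate n! = 720 permutations of y under H0): p = 0.719444.
Step 5: alpha = 0.1. fail to reject H0.

tau_b = -0.2000 (C=6, D=9), p = 0.719444, fail to reject H0.


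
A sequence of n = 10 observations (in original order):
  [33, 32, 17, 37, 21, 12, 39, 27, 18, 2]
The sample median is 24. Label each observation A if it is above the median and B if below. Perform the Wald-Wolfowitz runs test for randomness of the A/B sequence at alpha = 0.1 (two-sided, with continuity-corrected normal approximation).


Step 1: Compute median = 24; label A = above, B = below.
Labels in order: AABABBAABB  (n_A = 5, n_B = 5)
Step 2: Count runs R = 6.
Step 3: Under H0 (random ordering), E[R] = 2*n_A*n_B/(n_A+n_B) + 1 = 2*5*5/10 + 1 = 6.0000.
        Var[R] = 2*n_A*n_B*(2*n_A*n_B - n_A - n_B) / ((n_A+n_B)^2 * (n_A+n_B-1)) = 2000/900 = 2.2222.
        SD[R] = 1.4907.
Step 4: R = E[R], so z = 0 with no continuity correction.
Step 5: Two-sided p-value via normal approximation = 2*(1 - Phi(|z|)) = 1.000000.
Step 6: alpha = 0.1. fail to reject H0.

R = 6, z = 0.0000, p = 1.000000, fail to reject H0.


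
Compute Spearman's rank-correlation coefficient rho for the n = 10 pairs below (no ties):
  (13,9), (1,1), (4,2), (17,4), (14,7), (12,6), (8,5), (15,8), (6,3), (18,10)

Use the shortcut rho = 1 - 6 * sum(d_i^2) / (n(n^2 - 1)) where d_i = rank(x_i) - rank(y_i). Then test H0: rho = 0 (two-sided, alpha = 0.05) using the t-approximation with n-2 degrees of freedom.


Step 1: Rank x and y separately (midranks; no ties here).
rank(x): 13->6, 1->1, 4->2, 17->9, 14->7, 12->5, 8->4, 15->8, 6->3, 18->10
rank(y): 9->9, 1->1, 2->2, 4->4, 7->7, 6->6, 5->5, 8->8, 3->3, 10->10
Step 2: d_i = R_x(i) - R_y(i); compute d_i^2.
  (6-9)^2=9, (1-1)^2=0, (2-2)^2=0, (9-4)^2=25, (7-7)^2=0, (5-6)^2=1, (4-5)^2=1, (8-8)^2=0, (3-3)^2=0, (10-10)^2=0
sum(d^2) = 36.
Step 3: rho = 1 - 6*36 / (10*(10^2 - 1)) = 1 - 216/990 = 0.781818.
Step 4: Under H0, t = rho * sqrt((n-2)/(1-rho^2)) = 3.5466 ~ t(8).
Step 5: Two-sided p-value from the t-distribution with 8 df = 0.007547.
Step 6: alpha = 0.05. reject H0.

rho = 0.7818, p = 0.007547, reject H0 at alpha = 0.05.


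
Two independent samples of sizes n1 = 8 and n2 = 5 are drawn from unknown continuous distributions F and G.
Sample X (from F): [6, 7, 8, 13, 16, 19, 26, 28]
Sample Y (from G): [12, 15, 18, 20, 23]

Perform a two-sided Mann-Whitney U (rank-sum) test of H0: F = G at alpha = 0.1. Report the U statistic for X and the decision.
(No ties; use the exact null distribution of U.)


Step 1: Combine and sort all 13 observations; assign midranks.
sorted (value, group): (6,X), (7,X), (8,X), (12,Y), (13,X), (15,Y), (16,X), (18,Y), (19,X), (20,Y), (23,Y), (26,X), (28,X)
ranks: 6->1, 7->2, 8->3, 12->4, 13->5, 15->6, 16->7, 18->8, 19->9, 20->10, 23->11, 26->12, 28->13
Step 2: Rank sum for X: R1 = 1 + 2 + 3 + 5 + 7 + 9 + 12 + 13 = 52.
Step 3: U_X = R1 - n1(n1+1)/2 = 52 - 8*9/2 = 52 - 36 = 16.
       U_Y = n1*n2 - U_X = 40 - 16 = 24.
Step 4: No ties, so the exact null distribution of U (based on enumerating the C(13,8) = 1287 equally likely rank assignments) gives the two-sided p-value.
Step 5: p-value = 0.621601; compare to alpha = 0.1. fail to reject H0.

U_X = 16, p = 0.621601, fail to reject H0 at alpha = 0.1.


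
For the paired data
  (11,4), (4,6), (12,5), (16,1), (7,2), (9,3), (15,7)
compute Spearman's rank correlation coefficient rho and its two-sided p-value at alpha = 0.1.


Step 1: Rank x and y separately (midranks; no ties here).
rank(x): 11->4, 4->1, 12->5, 16->7, 7->2, 9->3, 15->6
rank(y): 4->4, 6->6, 5->5, 1->1, 2->2, 3->3, 7->7
Step 2: d_i = R_x(i) - R_y(i); compute d_i^2.
  (4-4)^2=0, (1-6)^2=25, (5-5)^2=0, (7-1)^2=36, (2-2)^2=0, (3-3)^2=0, (6-7)^2=1
sum(d^2) = 62.
Step 3: rho = 1 - 6*62 / (7*(7^2 - 1)) = 1 - 372/336 = -0.107143.
Step 4: Under H0, t = rho * sqrt((n-2)/(1-rho^2)) = -0.2410 ~ t(5).
Step 5: Two-sided p-value from the t-distribution with 5 df = 0.819151.
Step 6: alpha = 0.1. fail to reject H0.

rho = -0.1071, p = 0.819151, fail to reject H0 at alpha = 0.1.


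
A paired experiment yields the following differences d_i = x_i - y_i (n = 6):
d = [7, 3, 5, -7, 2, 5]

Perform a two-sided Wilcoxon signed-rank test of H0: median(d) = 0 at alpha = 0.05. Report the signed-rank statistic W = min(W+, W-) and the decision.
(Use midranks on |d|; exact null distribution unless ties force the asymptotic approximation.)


Step 1: Drop any zero differences (none here) and take |d_i|.
|d| = [7, 3, 5, 7, 2, 5]
Step 2: Midrank |d_i| (ties get averaged ranks).
ranks: |7|->5.5, |3|->2, |5|->3.5, |7|->5.5, |2|->1, |5|->3.5
Step 3: Attach original signs; sum ranks with positive sign and with negative sign.
W+ = 5.5 + 2 + 3.5 + 1 + 3.5 = 15.5
W- = 5.5 = 5.5
(Check: W+ + W- = 21 should equal n(n+1)/2 = 21.)
Step 4: Test statistic W = min(W+, W-) = 5.5.
Step 5: Ties in |d|, so use the tie-corrected normal approximation.
        E[W] = n(n+1)/4 = 6*7/4 = 10.5.
        Tie groups: |d|=5 (t=2), |d|=7 (t=2); sum(t^3 - t) = 12.
        Var[W] = n(n+1)(2n+1)/24 - sum(t^3-t)/48 = 546/24 - 12/48 = 22.5.
        z = (W - E[W]) / sqrt(Var[W]) = (5.5 - 10.5) / 4.7434 = -1.0541.
        Two-sided p = 2*Phi(z) = 0.291841.
Step 6: alpha = 0.05. fail to reject H0.

W+ = 15.5, W- = 5.5, W = min = 5.5, p = 0.291841, fail to reject H0.


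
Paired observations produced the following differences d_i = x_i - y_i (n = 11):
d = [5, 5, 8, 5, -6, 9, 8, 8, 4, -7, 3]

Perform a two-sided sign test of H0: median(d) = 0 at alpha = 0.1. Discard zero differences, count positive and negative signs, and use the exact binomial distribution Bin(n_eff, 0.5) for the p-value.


Step 1: Discard zero differences. Original n = 11; n_eff = number of nonzero differences = 11.
Nonzero differences (with sign): +5, +5, +8, +5, -6, +9, +8, +8, +4, -7, +3
Step 2: Count signs: positive = 9, negative = 2.
Step 3: Under H0: P(positive) = 0.5, so the number of positives S ~ Bin(11, 0.5).
Step 4: Two-sided exact p-value = sum of Bin(11,0.5) probabilities at or below the observed probability = 0.065430.
Step 5: alpha = 0.1. reject H0.

n_eff = 11, pos = 9, neg = 2, p = 0.065430, reject H0.


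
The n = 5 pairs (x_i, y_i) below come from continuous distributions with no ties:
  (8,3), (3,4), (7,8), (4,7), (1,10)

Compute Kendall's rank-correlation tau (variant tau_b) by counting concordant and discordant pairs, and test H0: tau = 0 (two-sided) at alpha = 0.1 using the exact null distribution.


Step 1: Enumerate the 10 unordered pairs (i,j) with i<j and classify each by sign(x_j-x_i) * sign(y_j-y_i).
  (1,2):dx=-5,dy=+1->D; (1,3):dx=-1,dy=+5->D; (1,4):dx=-4,dy=+4->D; (1,5):dx=-7,dy=+7->D
  (2,3):dx=+4,dy=+4->C; (2,4):dx=+1,dy=+3->C; (2,5):dx=-2,dy=+6->D; (3,4):dx=-3,dy=-1->C
  (3,5):dx=-6,dy=+2->D; (4,5):dx=-3,dy=+3->D
Step 2: C = 3, D = 7, total pairs = 10.
Step 3: tau = (C - D)/(n(n-1)/2) = (3 - 7)/10 = -0.400000.
Step 4: Exact two-sided p-value (enumerate n! = 120 permutations of y under H0): p = 0.483333.
Step 5: alpha = 0.1. fail to reject H0.

tau_b = -0.4000 (C=3, D=7), p = 0.483333, fail to reject H0.


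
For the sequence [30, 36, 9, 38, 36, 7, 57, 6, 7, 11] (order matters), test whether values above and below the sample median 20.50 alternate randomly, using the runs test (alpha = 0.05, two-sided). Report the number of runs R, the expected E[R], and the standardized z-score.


Step 1: Compute median = 20.50; label A = above, B = below.
Labels in order: AABAABABBB  (n_A = 5, n_B = 5)
Step 2: Count runs R = 6.
Step 3: Under H0 (random ordering), E[R] = 2*n_A*n_B/(n_A+n_B) + 1 = 2*5*5/10 + 1 = 6.0000.
        Var[R] = 2*n_A*n_B*(2*n_A*n_B - n_A - n_B) / ((n_A+n_B)^2 * (n_A+n_B-1)) = 2000/900 = 2.2222.
        SD[R] = 1.4907.
Step 4: R = E[R], so z = 0 with no continuity correction.
Step 5: Two-sided p-value via normal approximation = 2*(1 - Phi(|z|)) = 1.000000.
Step 6: alpha = 0.05. fail to reject H0.

R = 6, z = 0.0000, p = 1.000000, fail to reject H0.


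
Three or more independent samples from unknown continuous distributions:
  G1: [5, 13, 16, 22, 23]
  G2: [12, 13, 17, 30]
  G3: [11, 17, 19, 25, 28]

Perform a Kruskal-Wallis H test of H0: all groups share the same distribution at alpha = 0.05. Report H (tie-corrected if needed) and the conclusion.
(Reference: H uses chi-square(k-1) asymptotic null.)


Step 1: Combine all N = 14 observations and assign midranks.
sorted (value, group, rank): (5,G1,1), (11,G3,2), (12,G2,3), (13,G1,4.5), (13,G2,4.5), (16,G1,6), (17,G2,7.5), (17,G3,7.5), (19,G3,9), (22,G1,10), (23,G1,11), (25,G3,12), (28,G3,13), (30,G2,14)
Step 2: Sum ranks within each group.
R_1 = 32.5 (n_1 = 5)
R_2 = 29 (n_2 = 4)
R_3 = 43.5 (n_3 = 5)
Step 3: H = 12/(N(N+1)) * sum(R_i^2/n_i) - 3(N+1)
     = 12/(14*15) * (32.5^2/5 + 29^2/4 + 43.5^2/5) - 3*15
     = 0.057143 * 799.95 - 45
     = 0.711429.
Step 4: Ties present; correction factor C = 1 - 12/(14^3 - 14) = 0.995604. Corrected H = 0.711429 / 0.995604 = 0.714570.
Step 5: Under H0, H ~ chi^2(2); p-value = 0.699573.
Step 6: alpha = 0.05. fail to reject H0.

H = 0.7146, df = 2, p = 0.699573, fail to reject H0.


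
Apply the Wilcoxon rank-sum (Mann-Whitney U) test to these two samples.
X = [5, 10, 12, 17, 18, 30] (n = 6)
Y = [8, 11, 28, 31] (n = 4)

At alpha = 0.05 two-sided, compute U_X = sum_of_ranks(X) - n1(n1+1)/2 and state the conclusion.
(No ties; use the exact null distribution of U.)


Step 1: Combine and sort all 10 observations; assign midranks.
sorted (value, group): (5,X), (8,Y), (10,X), (11,Y), (12,X), (17,X), (18,X), (28,Y), (30,X), (31,Y)
ranks: 5->1, 8->2, 10->3, 11->4, 12->5, 17->6, 18->7, 28->8, 30->9, 31->10
Step 2: Rank sum for X: R1 = 1 + 3 + 5 + 6 + 7 + 9 = 31.
Step 3: U_X = R1 - n1(n1+1)/2 = 31 - 6*7/2 = 31 - 21 = 10.
       U_Y = n1*n2 - U_X = 24 - 10 = 14.
Step 4: No ties, so the exact null distribution of U (based on enumerating the C(10,6) = 210 equally likely rank assignments) gives the two-sided p-value.
Step 5: p-value = 0.761905; compare to alpha = 0.05. fail to reject H0.

U_X = 10, p = 0.761905, fail to reject H0 at alpha = 0.05.


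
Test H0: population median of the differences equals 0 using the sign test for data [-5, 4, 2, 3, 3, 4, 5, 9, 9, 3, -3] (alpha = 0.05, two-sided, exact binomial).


Step 1: Discard zero differences. Original n = 11; n_eff = number of nonzero differences = 11.
Nonzero differences (with sign): -5, +4, +2, +3, +3, +4, +5, +9, +9, +3, -3
Step 2: Count signs: positive = 9, negative = 2.
Step 3: Under H0: P(positive) = 0.5, so the number of positives S ~ Bin(11, 0.5).
Step 4: Two-sided exact p-value = sum of Bin(11,0.5) probabilities at or below the observed probability = 0.065430.
Step 5: alpha = 0.05. fail to reject H0.

n_eff = 11, pos = 9, neg = 2, p = 0.065430, fail to reject H0.


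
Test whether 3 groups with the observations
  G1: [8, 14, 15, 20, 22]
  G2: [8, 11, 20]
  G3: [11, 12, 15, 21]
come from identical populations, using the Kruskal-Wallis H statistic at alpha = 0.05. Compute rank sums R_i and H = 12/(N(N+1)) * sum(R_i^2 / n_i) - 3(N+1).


Step 1: Combine all N = 12 observations and assign midranks.
sorted (value, group, rank): (8,G1,1.5), (8,G2,1.5), (11,G2,3.5), (11,G3,3.5), (12,G3,5), (14,G1,6), (15,G1,7.5), (15,G3,7.5), (20,G1,9.5), (20,G2,9.5), (21,G3,11), (22,G1,12)
Step 2: Sum ranks within each group.
R_1 = 36.5 (n_1 = 5)
R_2 = 14.5 (n_2 = 3)
R_3 = 27 (n_3 = 4)
Step 3: H = 12/(N(N+1)) * sum(R_i^2/n_i) - 3(N+1)
     = 12/(12*13) * (36.5^2/5 + 14.5^2/3 + 27^2/4) - 3*13
     = 0.076923 * 518.783 - 39
     = 0.906410.
Step 4: Ties present; correction factor C = 1 - 24/(12^3 - 12) = 0.986014. Corrected H = 0.906410 / 0.986014 = 0.919267.
Step 5: Under H0, H ~ chi^2(2); p-value = 0.631515.
Step 6: alpha = 0.05. fail to reject H0.

H = 0.9193, df = 2, p = 0.631515, fail to reject H0.


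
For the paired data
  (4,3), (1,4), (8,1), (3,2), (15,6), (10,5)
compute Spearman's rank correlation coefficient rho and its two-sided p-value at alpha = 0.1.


Step 1: Rank x and y separately (midranks; no ties here).
rank(x): 4->3, 1->1, 8->4, 3->2, 15->6, 10->5
rank(y): 3->3, 4->4, 1->1, 2->2, 6->6, 5->5
Step 2: d_i = R_x(i) - R_y(i); compute d_i^2.
  (3-3)^2=0, (1-4)^2=9, (4-1)^2=9, (2-2)^2=0, (6-6)^2=0, (5-5)^2=0
sum(d^2) = 18.
Step 3: rho = 1 - 6*18 / (6*(6^2 - 1)) = 1 - 108/210 = 0.485714.
Step 4: Under H0, t = rho * sqrt((n-2)/(1-rho^2)) = 1.1113 ~ t(4).
Step 5: Two-sided p-value from the t-distribution with 4 df = 0.328723.
Step 6: alpha = 0.1. fail to reject H0.

rho = 0.4857, p = 0.328723, fail to reject H0 at alpha = 0.1.


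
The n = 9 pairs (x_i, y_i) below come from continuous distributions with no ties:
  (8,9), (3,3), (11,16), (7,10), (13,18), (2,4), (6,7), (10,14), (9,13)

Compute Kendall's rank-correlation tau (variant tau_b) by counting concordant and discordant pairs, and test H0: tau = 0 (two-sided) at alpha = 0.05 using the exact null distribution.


Step 1: Enumerate the 36 unordered pairs (i,j) with i<j and classify each by sign(x_j-x_i) * sign(y_j-y_i).
  (1,2):dx=-5,dy=-6->C; (1,3):dx=+3,dy=+7->C; (1,4):dx=-1,dy=+1->D; (1,5):dx=+5,dy=+9->C
  (1,6):dx=-6,dy=-5->C; (1,7):dx=-2,dy=-2->C; (1,8):dx=+2,dy=+5->C; (1,9):dx=+1,dy=+4->C
  (2,3):dx=+8,dy=+13->C; (2,4):dx=+4,dy=+7->C; (2,5):dx=+10,dy=+15->C; (2,6):dx=-1,dy=+1->D
  (2,7):dx=+3,dy=+4->C; (2,8):dx=+7,dy=+11->C; (2,9):dx=+6,dy=+10->C; (3,4):dx=-4,dy=-6->C
  (3,5):dx=+2,dy=+2->C; (3,6):dx=-9,dy=-12->C; (3,7):dx=-5,dy=-9->C; (3,8):dx=-1,dy=-2->C
  (3,9):dx=-2,dy=-3->C; (4,5):dx=+6,dy=+8->C; (4,6):dx=-5,dy=-6->C; (4,7):dx=-1,dy=-3->C
  (4,8):dx=+3,dy=+4->C; (4,9):dx=+2,dy=+3->C; (5,6):dx=-11,dy=-14->C; (5,7):dx=-7,dy=-11->C
  (5,8):dx=-3,dy=-4->C; (5,9):dx=-4,dy=-5->C; (6,7):dx=+4,dy=+3->C; (6,8):dx=+8,dy=+10->C
  (6,9):dx=+7,dy=+9->C; (7,8):dx=+4,dy=+7->C; (7,9):dx=+3,dy=+6->C; (8,9):dx=-1,dy=-1->C
Step 2: C = 34, D = 2, total pairs = 36.
Step 3: tau = (C - D)/(n(n-1)/2) = (34 - 2)/36 = 0.888889.
Step 4: Exact two-sided p-value (enumerate n! = 362880 permutations of y under H0): p = 0.000243.
Step 5: alpha = 0.05. reject H0.

tau_b = 0.8889 (C=34, D=2), p = 0.000243, reject H0.


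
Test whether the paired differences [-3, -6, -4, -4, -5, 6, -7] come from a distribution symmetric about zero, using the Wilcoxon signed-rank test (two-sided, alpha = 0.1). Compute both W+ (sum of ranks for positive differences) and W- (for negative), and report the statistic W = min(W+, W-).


Step 1: Drop any zero differences (none here) and take |d_i|.
|d| = [3, 6, 4, 4, 5, 6, 7]
Step 2: Midrank |d_i| (ties get averaged ranks).
ranks: |3|->1, |6|->5.5, |4|->2.5, |4|->2.5, |5|->4, |6|->5.5, |7|->7
Step 3: Attach original signs; sum ranks with positive sign and with negative sign.
W+ = 5.5 = 5.5
W- = 1 + 5.5 + 2.5 + 2.5 + 4 + 7 = 22.5
(Check: W+ + W- = 28 should equal n(n+1)/2 = 28.)
Step 4: Test statistic W = min(W+, W-) = 5.5.
Step 5: Ties in |d|, so use the tie-corrected normal approximation.
        E[W] = n(n+1)/4 = 7*8/4 = 14.
        Tie groups: |d|=4 (t=2), |d|=6 (t=2); sum(t^3 - t) = 12.
        Var[W] = n(n+1)(2n+1)/24 - sum(t^3-t)/48 = 840/24 - 12/48 = 34.75.
        z = (W - E[W]) / sqrt(Var[W]) = (5.5 - 14) / 5.8949 = -1.4419.
        Two-sided p = 2*Phi(z) = 0.149325.
Step 6: alpha = 0.1. fail to reject H0.

W+ = 5.5, W- = 22.5, W = min = 5.5, p = 0.149325, fail to reject H0.


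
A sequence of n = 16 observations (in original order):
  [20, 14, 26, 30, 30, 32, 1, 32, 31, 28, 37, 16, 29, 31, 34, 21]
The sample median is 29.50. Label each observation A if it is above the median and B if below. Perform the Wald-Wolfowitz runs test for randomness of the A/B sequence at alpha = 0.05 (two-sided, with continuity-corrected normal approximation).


Step 1: Compute median = 29.50; label A = above, B = below.
Labels in order: BBBAAABAABABBAAB  (n_A = 8, n_B = 8)
Step 2: Count runs R = 9.
Step 3: Under H0 (random ordering), E[R] = 2*n_A*n_B/(n_A+n_B) + 1 = 2*8*8/16 + 1 = 9.0000.
        Var[R] = 2*n_A*n_B*(2*n_A*n_B - n_A - n_B) / ((n_A+n_B)^2 * (n_A+n_B-1)) = 14336/3840 = 3.7333.
        SD[R] = 1.9322.
Step 4: R = E[R], so z = 0 with no continuity correction.
Step 5: Two-sided p-value via normal approximation = 2*(1 - Phi(|z|)) = 1.000000.
Step 6: alpha = 0.05. fail to reject H0.

R = 9, z = 0.0000, p = 1.000000, fail to reject H0.


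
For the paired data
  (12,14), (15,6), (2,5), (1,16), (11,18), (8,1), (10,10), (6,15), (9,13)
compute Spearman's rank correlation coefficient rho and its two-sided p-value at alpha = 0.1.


Step 1: Rank x and y separately (midranks; no ties here).
rank(x): 12->8, 15->9, 2->2, 1->1, 11->7, 8->4, 10->6, 6->3, 9->5
rank(y): 14->6, 6->3, 5->2, 16->8, 18->9, 1->1, 10->4, 15->7, 13->5
Step 2: d_i = R_x(i) - R_y(i); compute d_i^2.
  (8-6)^2=4, (9-3)^2=36, (2-2)^2=0, (1-8)^2=49, (7-9)^2=4, (4-1)^2=9, (6-4)^2=4, (3-7)^2=16, (5-5)^2=0
sum(d^2) = 122.
Step 3: rho = 1 - 6*122 / (9*(9^2 - 1)) = 1 - 732/720 = -0.016667.
Step 4: Under H0, t = rho * sqrt((n-2)/(1-rho^2)) = -0.0441 ~ t(7).
Step 5: Two-sided p-value from the t-distribution with 7 df = 0.966055.
Step 6: alpha = 0.1. fail to reject H0.

rho = -0.0167, p = 0.966055, fail to reject H0 at alpha = 0.1.


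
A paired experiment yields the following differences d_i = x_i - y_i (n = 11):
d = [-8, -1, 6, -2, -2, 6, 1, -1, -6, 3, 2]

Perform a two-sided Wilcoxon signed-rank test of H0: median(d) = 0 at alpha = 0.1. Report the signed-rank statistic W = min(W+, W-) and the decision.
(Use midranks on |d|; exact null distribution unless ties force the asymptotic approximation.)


Step 1: Drop any zero differences (none here) and take |d_i|.
|d| = [8, 1, 6, 2, 2, 6, 1, 1, 6, 3, 2]
Step 2: Midrank |d_i| (ties get averaged ranks).
ranks: |8|->11, |1|->2, |6|->9, |2|->5, |2|->5, |6|->9, |1|->2, |1|->2, |6|->9, |3|->7, |2|->5
Step 3: Attach original signs; sum ranks with positive sign and with negative sign.
W+ = 9 + 9 + 2 + 7 + 5 = 32
W- = 11 + 2 + 5 + 5 + 2 + 9 = 34
(Check: W+ + W- = 66 should equal n(n+1)/2 = 66.)
Step 4: Test statistic W = min(W+, W-) = 32.
Step 5: Ties in |d|, so use the tie-corrected normal approximation.
        E[W] = n(n+1)/4 = 11*12/4 = 33.
        Tie groups: |d|=1 (t=3), |d|=2 (t=3), |d|=6 (t=3); sum(t^3 - t) = 72.
        Var[W] = n(n+1)(2n+1)/24 - sum(t^3-t)/48 = 3036/24 - 72/48 = 125.
        z = (W - E[W]) / sqrt(Var[W]) = (32 - 33) / 11.1803 = -0.0894.
        Two-sided p = 2*Phi(z) = 0.928730.
Step 6: alpha = 0.1. fail to reject H0.

W+ = 32, W- = 34, W = min = 32, p = 0.928730, fail to reject H0.


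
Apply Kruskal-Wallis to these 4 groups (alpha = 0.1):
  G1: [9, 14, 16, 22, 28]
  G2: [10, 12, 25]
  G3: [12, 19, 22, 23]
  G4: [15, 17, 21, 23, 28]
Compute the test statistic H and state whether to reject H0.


Step 1: Combine all N = 17 observations and assign midranks.
sorted (value, group, rank): (9,G1,1), (10,G2,2), (12,G2,3.5), (12,G3,3.5), (14,G1,5), (15,G4,6), (16,G1,7), (17,G4,8), (19,G3,9), (21,G4,10), (22,G1,11.5), (22,G3,11.5), (23,G3,13.5), (23,G4,13.5), (25,G2,15), (28,G1,16.5), (28,G4,16.5)
Step 2: Sum ranks within each group.
R_1 = 41 (n_1 = 5)
R_2 = 20.5 (n_2 = 3)
R_3 = 37.5 (n_3 = 4)
R_4 = 54 (n_4 = 5)
Step 3: H = 12/(N(N+1)) * sum(R_i^2/n_i) - 3(N+1)
     = 12/(17*18) * (41^2/5 + 20.5^2/3 + 37.5^2/4 + 54^2/5) - 3*18
     = 0.039216 * 1411.05 - 54
     = 1.335131.
Step 4: Ties present; correction factor C = 1 - 24/(17^3 - 17) = 0.995098. Corrected H = 1.335131 / 0.995098 = 1.341708.
Step 5: Under H0, H ~ chi^2(3); p-value = 0.719254.
Step 6: alpha = 0.1. fail to reject H0.

H = 1.3417, df = 3, p = 0.719254, fail to reject H0.


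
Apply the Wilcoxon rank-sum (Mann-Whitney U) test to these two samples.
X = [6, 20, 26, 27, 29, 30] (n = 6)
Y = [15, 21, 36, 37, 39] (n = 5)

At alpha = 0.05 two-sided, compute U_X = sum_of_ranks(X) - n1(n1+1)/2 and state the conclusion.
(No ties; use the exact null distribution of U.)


Step 1: Combine and sort all 11 observations; assign midranks.
sorted (value, group): (6,X), (15,Y), (20,X), (21,Y), (26,X), (27,X), (29,X), (30,X), (36,Y), (37,Y), (39,Y)
ranks: 6->1, 15->2, 20->3, 21->4, 26->5, 27->6, 29->7, 30->8, 36->9, 37->10, 39->11
Step 2: Rank sum for X: R1 = 1 + 3 + 5 + 6 + 7 + 8 = 30.
Step 3: U_X = R1 - n1(n1+1)/2 = 30 - 6*7/2 = 30 - 21 = 9.
       U_Y = n1*n2 - U_X = 30 - 9 = 21.
Step 4: No ties, so the exact null distribution of U (based on enumerating the C(11,6) = 462 equally likely rank assignments) gives the two-sided p-value.
Step 5: p-value = 0.329004; compare to alpha = 0.05. fail to reject H0.

U_X = 9, p = 0.329004, fail to reject H0 at alpha = 0.05.
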